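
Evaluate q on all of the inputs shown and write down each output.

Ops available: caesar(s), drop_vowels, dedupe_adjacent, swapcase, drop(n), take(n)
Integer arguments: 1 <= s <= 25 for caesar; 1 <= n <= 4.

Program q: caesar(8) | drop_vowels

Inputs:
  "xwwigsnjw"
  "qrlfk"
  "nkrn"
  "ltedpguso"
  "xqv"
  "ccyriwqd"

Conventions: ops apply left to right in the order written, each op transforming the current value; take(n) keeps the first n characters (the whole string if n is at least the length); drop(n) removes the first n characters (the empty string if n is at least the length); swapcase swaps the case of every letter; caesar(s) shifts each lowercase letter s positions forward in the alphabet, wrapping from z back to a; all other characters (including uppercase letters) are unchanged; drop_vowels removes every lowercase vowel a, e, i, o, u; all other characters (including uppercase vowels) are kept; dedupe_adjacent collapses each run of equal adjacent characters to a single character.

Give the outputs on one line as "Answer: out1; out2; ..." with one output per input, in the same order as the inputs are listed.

Execution, op by op:
  "xwwigsnjw" -> "feeqoavre" -> "fqvr"
  "qrlfk" -> "yztns" -> "yztns"
  "nkrn" -> "vszv" -> "vszv"
  "ltedpguso" -> "tbmlxocaw" -> "tbmlxcw"
  "xqv" -> "fyd" -> "fyd"
  "ccyriwqd" -> "kkgzqeyl" -> "kkgzqyl"

"fqvr"; "yztns"; "vszv"; "tbmlxcw"; "fyd"; "kkgzqyl"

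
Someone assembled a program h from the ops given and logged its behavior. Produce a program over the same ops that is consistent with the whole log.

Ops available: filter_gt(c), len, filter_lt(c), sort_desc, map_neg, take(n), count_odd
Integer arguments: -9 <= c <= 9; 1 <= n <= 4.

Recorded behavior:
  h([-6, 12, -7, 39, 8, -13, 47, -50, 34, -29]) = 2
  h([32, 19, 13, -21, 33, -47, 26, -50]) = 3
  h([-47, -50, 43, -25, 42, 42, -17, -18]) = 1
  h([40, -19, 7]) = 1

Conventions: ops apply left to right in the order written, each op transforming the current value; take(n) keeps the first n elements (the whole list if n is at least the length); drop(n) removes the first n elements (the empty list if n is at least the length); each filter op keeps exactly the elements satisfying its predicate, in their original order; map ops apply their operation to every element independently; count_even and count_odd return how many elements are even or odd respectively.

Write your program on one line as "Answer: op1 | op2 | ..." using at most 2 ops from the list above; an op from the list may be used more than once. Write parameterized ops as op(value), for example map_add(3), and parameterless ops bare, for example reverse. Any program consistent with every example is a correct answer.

filter_gt(-3) | count_odd

Check, running the answer program on each example:
  [-6, 12, -7, 39, 8, -13, 47, -50, 34, -29] -> [12, 39, 8, 47, 34] -> 2
  [32, 19, 13, -21, 33, -47, 26, -50] -> [32, 19, 13, 33, 26] -> 3
  [-47, -50, 43, -25, 42, 42, -17, -18] -> [43, 42, 42] -> 1
  [40, -19, 7] -> [40, 7] -> 1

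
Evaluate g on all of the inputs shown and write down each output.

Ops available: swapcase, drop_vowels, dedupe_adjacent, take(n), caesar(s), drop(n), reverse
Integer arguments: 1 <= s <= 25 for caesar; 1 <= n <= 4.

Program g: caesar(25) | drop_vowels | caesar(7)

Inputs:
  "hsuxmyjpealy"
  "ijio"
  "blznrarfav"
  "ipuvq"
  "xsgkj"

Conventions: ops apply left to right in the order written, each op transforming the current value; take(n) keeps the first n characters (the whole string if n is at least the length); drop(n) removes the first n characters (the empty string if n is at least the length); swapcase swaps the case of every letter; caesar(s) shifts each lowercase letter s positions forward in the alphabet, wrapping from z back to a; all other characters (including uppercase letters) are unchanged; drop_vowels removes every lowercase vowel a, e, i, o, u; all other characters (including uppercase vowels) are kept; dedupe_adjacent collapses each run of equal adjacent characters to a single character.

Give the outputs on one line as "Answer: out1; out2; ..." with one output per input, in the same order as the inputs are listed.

"nyadsekgre"; "oou"; "rftxgxg"; "oaw"; "dymq"

Execution, op by op:
  "hsuxmyjpealy" -> "grtwlxiodzkx" -> "grtwlxdzkx" -> "nyadsekgre"
  "ijio" -> "hihn" -> "hhn" -> "oou"
  "blznrarfav" -> "akymqzqezu" -> "kymqzqz" -> "rftxgxg"
  "ipuvq" -> "hotup" -> "htp" -> "oaw"
  "xsgkj" -> "wrfji" -> "wrfj" -> "dymq"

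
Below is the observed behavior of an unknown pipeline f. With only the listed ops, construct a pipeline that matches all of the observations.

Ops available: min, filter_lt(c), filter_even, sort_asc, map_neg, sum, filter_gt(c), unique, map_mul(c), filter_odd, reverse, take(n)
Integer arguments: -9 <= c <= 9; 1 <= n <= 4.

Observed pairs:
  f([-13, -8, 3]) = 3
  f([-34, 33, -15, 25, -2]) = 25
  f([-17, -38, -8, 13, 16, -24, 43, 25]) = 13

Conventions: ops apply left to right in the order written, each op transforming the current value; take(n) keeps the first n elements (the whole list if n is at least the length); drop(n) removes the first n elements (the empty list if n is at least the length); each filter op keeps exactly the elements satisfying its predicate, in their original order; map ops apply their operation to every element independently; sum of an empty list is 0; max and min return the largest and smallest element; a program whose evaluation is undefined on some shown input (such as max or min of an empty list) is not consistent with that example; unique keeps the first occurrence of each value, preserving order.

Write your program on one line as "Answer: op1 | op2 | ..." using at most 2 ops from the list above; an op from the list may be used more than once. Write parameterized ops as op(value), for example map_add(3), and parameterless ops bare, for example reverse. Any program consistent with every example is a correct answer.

filter_gt(-1) | min

Check, running the answer program on each example:
  [-13, -8, 3] -> [3] -> 3
  [-34, 33, -15, 25, -2] -> [33, 25] -> 25
  [-17, -38, -8, 13, 16, -24, 43, 25] -> [13, 16, 43, 25] -> 13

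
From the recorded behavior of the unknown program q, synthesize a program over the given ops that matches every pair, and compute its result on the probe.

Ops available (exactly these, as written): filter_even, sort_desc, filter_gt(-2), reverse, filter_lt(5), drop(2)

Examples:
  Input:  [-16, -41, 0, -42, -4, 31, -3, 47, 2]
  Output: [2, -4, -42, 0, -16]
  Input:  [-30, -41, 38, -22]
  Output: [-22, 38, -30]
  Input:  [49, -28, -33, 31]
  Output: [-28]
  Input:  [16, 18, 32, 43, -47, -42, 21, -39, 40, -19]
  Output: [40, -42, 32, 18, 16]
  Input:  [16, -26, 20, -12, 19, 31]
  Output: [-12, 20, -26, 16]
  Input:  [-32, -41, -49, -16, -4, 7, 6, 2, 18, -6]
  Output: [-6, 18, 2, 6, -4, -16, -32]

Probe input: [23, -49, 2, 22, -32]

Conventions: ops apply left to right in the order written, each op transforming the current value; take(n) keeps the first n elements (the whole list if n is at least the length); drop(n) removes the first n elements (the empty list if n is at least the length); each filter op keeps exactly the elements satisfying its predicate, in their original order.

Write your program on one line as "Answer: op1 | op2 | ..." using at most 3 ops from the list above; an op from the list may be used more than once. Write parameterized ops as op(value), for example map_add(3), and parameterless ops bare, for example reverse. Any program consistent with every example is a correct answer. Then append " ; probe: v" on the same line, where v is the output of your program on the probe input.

reverse | filter_even ; probe: [-32, 22, 2]

Check, running the answer program on each example:
  [-16, -41, 0, -42, -4, 31, -3, 47, 2] -> [2, 47, -3, 31, -4, -42, 0, -41, -16] -> [2, -4, -42, 0, -16]
  [-30, -41, 38, -22] -> [-22, 38, -41, -30] -> [-22, 38, -30]
  [49, -28, -33, 31] -> [31, -33, -28, 49] -> [-28]
  [16, 18, 32, 43, -47, -42, 21, -39, 40, -19] -> [-19, 40, -39, 21, -42, -47, 43, 32, 18, 16] -> [40, -42, 32, 18, 16]
  [16, -26, 20, -12, 19, 31] -> [31, 19, -12, 20, -26, 16] -> [-12, 20, -26, 16]
  [-32, -41, -49, -16, -4, 7, 6, 2, 18, -6] -> [-6, 18, 2, 6, 7, -4, -16, -49, -41, -32] -> [-6, 18, 2, 6, -4, -16, -32]
  probe: [23, -49, 2, 22, -32] -> [-32, 22, 2, -49, 23] -> [-32, 22, 2]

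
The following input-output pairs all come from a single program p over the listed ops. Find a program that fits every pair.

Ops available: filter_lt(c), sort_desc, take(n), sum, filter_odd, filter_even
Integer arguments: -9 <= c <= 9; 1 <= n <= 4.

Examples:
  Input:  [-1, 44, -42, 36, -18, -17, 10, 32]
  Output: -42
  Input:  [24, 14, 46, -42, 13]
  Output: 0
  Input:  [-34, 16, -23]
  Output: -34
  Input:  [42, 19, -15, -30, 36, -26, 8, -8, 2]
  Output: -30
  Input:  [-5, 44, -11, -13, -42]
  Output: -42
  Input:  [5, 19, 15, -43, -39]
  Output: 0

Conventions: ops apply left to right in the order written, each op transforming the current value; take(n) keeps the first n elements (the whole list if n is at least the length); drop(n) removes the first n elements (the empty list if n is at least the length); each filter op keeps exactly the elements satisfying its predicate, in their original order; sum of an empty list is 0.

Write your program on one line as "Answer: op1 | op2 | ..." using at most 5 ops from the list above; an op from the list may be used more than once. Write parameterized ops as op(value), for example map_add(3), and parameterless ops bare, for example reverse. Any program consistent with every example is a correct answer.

filter_even | take(2) | filter_lt(1) | sum

Check, running the answer program on each example:
  [-1, 44, -42, 36, -18, -17, 10, 32] -> [44, -42, 36, -18, 10, 32] -> [44, -42] -> [-42] -> -42
  [24, 14, 46, -42, 13] -> [24, 14, 46, -42] -> [24, 14] -> [] -> 0
  [-34, 16, -23] -> [-34, 16] -> [-34, 16] -> [-34] -> -34
  [42, 19, -15, -30, 36, -26, 8, -8, 2] -> [42, -30, 36, -26, 8, -8, 2] -> [42, -30] -> [-30] -> -30
  [-5, 44, -11, -13, -42] -> [44, -42] -> [44, -42] -> [-42] -> -42
  [5, 19, 15, -43, -39] -> [] -> [] -> [] -> 0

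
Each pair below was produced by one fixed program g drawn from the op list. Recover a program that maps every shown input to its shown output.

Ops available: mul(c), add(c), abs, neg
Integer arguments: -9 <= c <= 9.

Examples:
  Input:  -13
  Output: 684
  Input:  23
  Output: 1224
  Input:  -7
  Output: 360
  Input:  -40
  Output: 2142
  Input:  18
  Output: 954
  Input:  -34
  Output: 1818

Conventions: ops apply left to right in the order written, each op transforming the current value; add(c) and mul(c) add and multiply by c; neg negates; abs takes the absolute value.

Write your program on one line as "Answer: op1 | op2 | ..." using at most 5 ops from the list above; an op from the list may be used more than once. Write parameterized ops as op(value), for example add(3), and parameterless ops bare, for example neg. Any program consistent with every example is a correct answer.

mul(6) | abs | add(-2) | neg | mul(-9)

Check, running the answer program on each example:
  -13 -> -78 -> 78 -> 76 -> -76 -> 684
  23 -> 138 -> 138 -> 136 -> -136 -> 1224
  -7 -> -42 -> 42 -> 40 -> -40 -> 360
  -40 -> -240 -> 240 -> 238 -> -238 -> 2142
  18 -> 108 -> 108 -> 106 -> -106 -> 954
  -34 -> -204 -> 204 -> 202 -> -202 -> 1818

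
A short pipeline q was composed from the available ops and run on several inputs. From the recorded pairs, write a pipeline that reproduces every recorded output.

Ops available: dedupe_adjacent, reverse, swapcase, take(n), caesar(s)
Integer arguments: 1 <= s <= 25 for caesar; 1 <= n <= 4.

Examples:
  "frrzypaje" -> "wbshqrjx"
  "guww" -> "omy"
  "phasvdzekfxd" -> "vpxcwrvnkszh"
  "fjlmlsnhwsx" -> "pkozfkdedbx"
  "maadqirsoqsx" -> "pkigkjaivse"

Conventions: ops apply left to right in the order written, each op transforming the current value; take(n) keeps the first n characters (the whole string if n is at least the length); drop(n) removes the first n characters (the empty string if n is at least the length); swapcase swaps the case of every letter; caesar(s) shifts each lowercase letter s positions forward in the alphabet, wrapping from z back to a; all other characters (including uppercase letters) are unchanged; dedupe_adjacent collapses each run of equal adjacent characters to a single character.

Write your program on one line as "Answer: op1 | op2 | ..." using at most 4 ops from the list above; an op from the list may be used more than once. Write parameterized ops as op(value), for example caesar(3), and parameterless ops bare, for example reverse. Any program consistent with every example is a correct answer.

dedupe_adjacent | reverse | caesar(18)

Check, running the answer program on each example:
  "frrzypaje" -> "frzypaje" -> "ejapyzrf" -> "wbshqrjx"
  "guww" -> "guw" -> "wug" -> "omy"
  "phasvdzekfxd" -> "phasvdzekfxd" -> "dxfkezdvsahp" -> "vpxcwrvnkszh"
  "fjlmlsnhwsx" -> "fjlmlsnhwsx" -> "xswhnslmljf" -> "pkozfkdedbx"
  "maadqirsoqsx" -> "madqirsoqsx" -> "xsqosriqdam" -> "pkigkjaivse"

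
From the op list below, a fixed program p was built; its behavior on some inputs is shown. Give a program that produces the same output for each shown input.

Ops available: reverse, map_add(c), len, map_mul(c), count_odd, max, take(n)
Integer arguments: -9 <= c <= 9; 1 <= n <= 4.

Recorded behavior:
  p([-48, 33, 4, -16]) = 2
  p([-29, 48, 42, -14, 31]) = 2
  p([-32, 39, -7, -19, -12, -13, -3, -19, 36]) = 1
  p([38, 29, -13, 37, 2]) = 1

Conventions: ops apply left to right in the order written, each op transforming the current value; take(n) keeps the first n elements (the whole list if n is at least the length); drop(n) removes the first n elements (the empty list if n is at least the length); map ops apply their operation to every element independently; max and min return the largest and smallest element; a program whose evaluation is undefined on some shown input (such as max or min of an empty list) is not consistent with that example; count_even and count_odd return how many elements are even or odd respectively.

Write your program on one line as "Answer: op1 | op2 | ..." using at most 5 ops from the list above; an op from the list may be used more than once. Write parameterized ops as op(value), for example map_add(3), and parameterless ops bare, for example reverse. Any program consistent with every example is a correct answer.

map_mul(3) | take(3) | map_add(-1) | count_odd

Check, running the answer program on each example:
  [-48, 33, 4, -16] -> [-144, 99, 12, -48] -> [-144, 99, 12] -> [-145, 98, 11] -> 2
  [-29, 48, 42, -14, 31] -> [-87, 144, 126, -42, 93] -> [-87, 144, 126] -> [-88, 143, 125] -> 2
  [-32, 39, -7, -19, -12, -13, -3, -19, 36] -> [-96, 117, -21, -57, -36, -39, -9, -57, 108] -> [-96, 117, -21] -> [-97, 116, -22] -> 1
  [38, 29, -13, 37, 2] -> [114, 87, -39, 111, 6] -> [114, 87, -39] -> [113, 86, -40] -> 1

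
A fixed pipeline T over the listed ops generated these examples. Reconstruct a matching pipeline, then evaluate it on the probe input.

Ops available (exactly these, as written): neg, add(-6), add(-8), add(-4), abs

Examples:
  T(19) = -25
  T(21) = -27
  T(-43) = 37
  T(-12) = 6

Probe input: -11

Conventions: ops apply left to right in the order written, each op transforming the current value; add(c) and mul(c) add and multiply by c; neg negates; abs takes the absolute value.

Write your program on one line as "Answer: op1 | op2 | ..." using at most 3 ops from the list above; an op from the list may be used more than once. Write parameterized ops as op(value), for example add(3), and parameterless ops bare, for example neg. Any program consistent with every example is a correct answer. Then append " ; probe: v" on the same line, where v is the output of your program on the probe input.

neg | add(-6) ; probe: 5

Check, running the answer program on each example:
  19 -> -19 -> -25
  21 -> -21 -> -27
  -43 -> 43 -> 37
  -12 -> 12 -> 6
  probe: -11 -> 11 -> 5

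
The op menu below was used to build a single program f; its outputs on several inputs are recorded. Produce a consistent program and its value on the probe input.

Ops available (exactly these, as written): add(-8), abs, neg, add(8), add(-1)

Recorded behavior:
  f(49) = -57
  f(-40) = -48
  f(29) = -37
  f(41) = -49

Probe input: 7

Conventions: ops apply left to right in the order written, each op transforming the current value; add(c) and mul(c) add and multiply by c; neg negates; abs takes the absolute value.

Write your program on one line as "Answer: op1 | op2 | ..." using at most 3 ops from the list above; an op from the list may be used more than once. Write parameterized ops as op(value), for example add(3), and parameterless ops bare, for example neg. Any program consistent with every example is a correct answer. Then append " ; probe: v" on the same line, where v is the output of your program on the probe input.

abs | add(8) | neg ; probe: -15

Check, running the answer program on each example:
  49 -> 49 -> 57 -> -57
  -40 -> 40 -> 48 -> -48
  29 -> 29 -> 37 -> -37
  41 -> 41 -> 49 -> -49
  probe: 7 -> 7 -> 15 -> -15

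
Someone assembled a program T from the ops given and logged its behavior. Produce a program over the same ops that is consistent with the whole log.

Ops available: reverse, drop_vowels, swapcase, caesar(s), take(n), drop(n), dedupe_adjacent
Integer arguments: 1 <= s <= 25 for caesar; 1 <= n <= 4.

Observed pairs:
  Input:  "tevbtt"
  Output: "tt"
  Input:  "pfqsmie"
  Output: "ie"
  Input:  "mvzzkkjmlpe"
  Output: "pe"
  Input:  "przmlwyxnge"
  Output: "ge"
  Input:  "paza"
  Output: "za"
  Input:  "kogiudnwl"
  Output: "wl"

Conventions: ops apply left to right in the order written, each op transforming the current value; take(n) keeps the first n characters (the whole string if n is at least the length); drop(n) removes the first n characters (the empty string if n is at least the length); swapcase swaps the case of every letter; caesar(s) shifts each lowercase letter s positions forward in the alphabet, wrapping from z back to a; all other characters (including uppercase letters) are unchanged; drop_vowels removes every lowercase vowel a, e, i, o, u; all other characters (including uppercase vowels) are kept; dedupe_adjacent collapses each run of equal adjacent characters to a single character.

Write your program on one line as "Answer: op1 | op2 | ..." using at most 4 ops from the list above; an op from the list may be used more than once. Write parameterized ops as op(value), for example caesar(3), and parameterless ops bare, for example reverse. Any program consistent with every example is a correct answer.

reverse | take(2) | reverse

Check, running the answer program on each example:
  "tevbtt" -> "ttbvet" -> "tt" -> "tt"
  "pfqsmie" -> "eimsqfp" -> "ei" -> "ie"
  "mvzzkkjmlpe" -> "eplmjkkzzvm" -> "ep" -> "pe"
  "przmlwyxnge" -> "egnxywlmzrp" -> "eg" -> "ge"
  "paza" -> "azap" -> "az" -> "za"
  "kogiudnwl" -> "lwnduigok" -> "lw" -> "wl"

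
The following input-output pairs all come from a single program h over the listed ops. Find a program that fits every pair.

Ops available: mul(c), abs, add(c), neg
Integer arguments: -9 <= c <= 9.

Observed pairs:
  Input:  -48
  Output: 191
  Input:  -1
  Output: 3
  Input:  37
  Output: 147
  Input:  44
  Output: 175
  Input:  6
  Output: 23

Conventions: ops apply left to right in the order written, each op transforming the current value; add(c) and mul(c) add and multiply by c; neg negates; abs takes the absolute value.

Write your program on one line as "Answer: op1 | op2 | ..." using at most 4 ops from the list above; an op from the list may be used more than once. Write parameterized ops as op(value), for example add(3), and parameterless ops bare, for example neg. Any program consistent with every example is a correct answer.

mul(-4) | abs | add(-1)

Check, running the answer program on each example:
  -48 -> 192 -> 192 -> 191
  -1 -> 4 -> 4 -> 3
  37 -> -148 -> 148 -> 147
  44 -> -176 -> 176 -> 175
  6 -> -24 -> 24 -> 23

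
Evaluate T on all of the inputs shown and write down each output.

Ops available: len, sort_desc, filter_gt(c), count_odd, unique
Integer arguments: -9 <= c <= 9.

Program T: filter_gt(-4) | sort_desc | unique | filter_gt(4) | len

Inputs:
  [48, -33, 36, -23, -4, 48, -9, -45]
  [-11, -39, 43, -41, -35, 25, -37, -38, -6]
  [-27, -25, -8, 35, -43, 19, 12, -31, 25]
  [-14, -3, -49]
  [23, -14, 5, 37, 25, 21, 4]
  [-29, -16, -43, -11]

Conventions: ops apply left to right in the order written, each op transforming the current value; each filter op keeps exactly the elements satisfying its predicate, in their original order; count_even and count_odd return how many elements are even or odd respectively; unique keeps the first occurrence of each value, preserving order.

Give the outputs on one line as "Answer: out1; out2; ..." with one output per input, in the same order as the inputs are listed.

2; 2; 4; 0; 5; 0

Execution, op by op:
  [48, -33, 36, -23, -4, 48, -9, -45] -> [48, 36, 48] -> [48, 48, 36] -> [48, 36] -> [48, 36] -> 2
  [-11, -39, 43, -41, -35, 25, -37, -38, -6] -> [43, 25] -> [43, 25] -> [43, 25] -> [43, 25] -> 2
  [-27, -25, -8, 35, -43, 19, 12, -31, 25] -> [35, 19, 12, 25] -> [35, 25, 19, 12] -> [35, 25, 19, 12] -> [35, 25, 19, 12] -> 4
  [-14, -3, -49] -> [-3] -> [-3] -> [-3] -> [] -> 0
  [23, -14, 5, 37, 25, 21, 4] -> [23, 5, 37, 25, 21, 4] -> [37, 25, 23, 21, 5, 4] -> [37, 25, 23, 21, 5, 4] -> [37, 25, 23, 21, 5] -> 5
  [-29, -16, -43, -11] -> [] -> [] -> [] -> [] -> 0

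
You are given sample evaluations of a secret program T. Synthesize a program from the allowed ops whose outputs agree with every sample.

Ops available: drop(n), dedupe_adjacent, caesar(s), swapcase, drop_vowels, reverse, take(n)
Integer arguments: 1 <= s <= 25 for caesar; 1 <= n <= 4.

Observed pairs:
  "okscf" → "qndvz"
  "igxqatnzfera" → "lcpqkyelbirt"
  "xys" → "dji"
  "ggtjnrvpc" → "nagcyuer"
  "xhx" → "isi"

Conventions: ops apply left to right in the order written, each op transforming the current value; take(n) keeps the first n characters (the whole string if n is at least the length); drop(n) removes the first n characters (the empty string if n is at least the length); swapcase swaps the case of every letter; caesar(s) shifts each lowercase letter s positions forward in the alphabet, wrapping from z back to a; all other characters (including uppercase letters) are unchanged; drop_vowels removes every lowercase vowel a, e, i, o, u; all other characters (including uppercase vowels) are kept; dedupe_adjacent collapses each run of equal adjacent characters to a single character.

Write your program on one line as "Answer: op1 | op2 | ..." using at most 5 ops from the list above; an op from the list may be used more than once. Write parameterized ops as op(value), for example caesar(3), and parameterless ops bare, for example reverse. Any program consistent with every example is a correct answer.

dedupe_adjacent | caesar(1) | caesar(10) | reverse

Check, running the answer program on each example:
  "okscf" -> "okscf" -> "pltdg" -> "zvdnq" -> "qndvz"
  "igxqatnzfera" -> "igxqatnzfera" -> "jhyrbuoagfsb" -> "tribleykqpcl" -> "lcpqkyelbirt"
  "xys" -> "xys" -> "yzt" -> "ijd" -> "dji"
  "ggtjnrvpc" -> "gtjnrvpc" -> "hukoswqd" -> "reuycgan" -> "nagcyuer"
  "xhx" -> "xhx" -> "yiy" -> "isi" -> "isi"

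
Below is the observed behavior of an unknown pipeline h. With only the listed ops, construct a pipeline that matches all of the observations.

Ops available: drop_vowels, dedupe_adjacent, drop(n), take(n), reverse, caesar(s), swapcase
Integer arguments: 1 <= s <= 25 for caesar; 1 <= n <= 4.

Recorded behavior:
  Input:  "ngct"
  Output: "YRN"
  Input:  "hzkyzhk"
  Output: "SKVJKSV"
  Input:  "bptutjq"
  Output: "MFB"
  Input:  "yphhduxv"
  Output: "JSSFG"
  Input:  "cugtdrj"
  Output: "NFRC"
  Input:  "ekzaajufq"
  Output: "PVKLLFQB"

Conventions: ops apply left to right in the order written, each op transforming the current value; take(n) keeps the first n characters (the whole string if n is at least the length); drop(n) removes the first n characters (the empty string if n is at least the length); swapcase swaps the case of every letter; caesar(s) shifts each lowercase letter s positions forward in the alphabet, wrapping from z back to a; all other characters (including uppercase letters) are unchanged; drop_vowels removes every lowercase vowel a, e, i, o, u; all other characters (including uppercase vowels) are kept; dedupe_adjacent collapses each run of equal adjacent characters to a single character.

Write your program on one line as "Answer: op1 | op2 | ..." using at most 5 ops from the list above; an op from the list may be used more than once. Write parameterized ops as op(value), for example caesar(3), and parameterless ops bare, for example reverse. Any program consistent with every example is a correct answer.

reverse | caesar(11) | drop_vowels | reverse | swapcase

Check, running the answer program on each example:
  "ngct" -> "tcgn" -> "enry" -> "nry" -> "yrn" -> "YRN"
  "hzkyzhk" -> "khzykzh" -> "vskjvks" -> "vskjvks" -> "skvjksv" -> "SKVJKSV"
  "bptutjq" -> "qjtutpb" -> "buefeam" -> "bfm" -> "mfb" -> "MFB"
  "yphhduxv" -> "vxudhhpy" -> "gifossaj" -> "gfssj" -> "jssfg" -> "JSSFG"
  "cugtdrj" -> "jrdtguc" -> "ucoerfn" -> "crfn" -> "nfrc" -> "NFRC"
  "ekzaajufq" -> "qfujaazke" -> "bqfullkvp" -> "bqfllkvp" -> "pvkllfqb" -> "PVKLLFQB"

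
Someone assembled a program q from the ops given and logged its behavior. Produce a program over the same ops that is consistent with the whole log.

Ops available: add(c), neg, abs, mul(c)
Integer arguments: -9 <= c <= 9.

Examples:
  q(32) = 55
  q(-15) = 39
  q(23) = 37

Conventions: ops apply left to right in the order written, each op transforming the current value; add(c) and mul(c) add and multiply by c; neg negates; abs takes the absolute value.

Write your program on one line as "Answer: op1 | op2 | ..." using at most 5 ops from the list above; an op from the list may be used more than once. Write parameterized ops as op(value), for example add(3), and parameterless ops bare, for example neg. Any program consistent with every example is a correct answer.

mul(-2) | add(3) | add(6) | abs

Check, running the answer program on each example:
  32 -> -64 -> -61 -> -55 -> 55
  -15 -> 30 -> 33 -> 39 -> 39
  23 -> -46 -> -43 -> -37 -> 37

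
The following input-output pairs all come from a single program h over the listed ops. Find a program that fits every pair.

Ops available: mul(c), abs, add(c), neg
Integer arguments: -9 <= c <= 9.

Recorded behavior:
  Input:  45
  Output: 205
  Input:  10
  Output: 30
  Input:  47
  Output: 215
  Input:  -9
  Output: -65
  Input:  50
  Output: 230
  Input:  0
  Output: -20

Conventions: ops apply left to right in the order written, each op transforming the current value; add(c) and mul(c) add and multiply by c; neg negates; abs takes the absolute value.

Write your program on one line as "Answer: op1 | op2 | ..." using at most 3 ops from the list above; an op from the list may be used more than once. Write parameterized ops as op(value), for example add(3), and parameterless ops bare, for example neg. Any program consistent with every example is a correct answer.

add(-4) | neg | mul(-5)

Check, running the answer program on each example:
  45 -> 41 -> -41 -> 205
  10 -> 6 -> -6 -> 30
  47 -> 43 -> -43 -> 215
  -9 -> -13 -> 13 -> -65
  50 -> 46 -> -46 -> 230
  0 -> -4 -> 4 -> -20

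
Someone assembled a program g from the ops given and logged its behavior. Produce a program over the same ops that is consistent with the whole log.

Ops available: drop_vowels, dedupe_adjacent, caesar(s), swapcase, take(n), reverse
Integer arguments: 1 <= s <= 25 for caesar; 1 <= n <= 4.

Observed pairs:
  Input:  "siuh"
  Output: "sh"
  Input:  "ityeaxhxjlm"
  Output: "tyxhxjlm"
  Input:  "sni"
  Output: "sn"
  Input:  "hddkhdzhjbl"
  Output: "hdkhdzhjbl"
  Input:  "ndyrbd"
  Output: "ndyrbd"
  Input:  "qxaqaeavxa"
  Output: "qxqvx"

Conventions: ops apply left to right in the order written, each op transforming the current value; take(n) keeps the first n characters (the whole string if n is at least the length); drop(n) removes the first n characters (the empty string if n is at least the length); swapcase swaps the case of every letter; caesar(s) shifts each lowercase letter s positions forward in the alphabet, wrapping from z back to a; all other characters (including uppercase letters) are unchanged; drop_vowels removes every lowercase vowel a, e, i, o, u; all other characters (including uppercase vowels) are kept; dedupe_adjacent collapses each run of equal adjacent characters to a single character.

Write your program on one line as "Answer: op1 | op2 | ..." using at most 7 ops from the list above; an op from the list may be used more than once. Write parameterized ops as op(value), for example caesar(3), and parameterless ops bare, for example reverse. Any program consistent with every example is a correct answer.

swapcase | reverse | swapcase | dedupe_adjacent | reverse | drop_vowels

Check, running the answer program on each example:
  "siuh" -> "SIUH" -> "HUIS" -> "huis" -> "huis" -> "siuh" -> "sh"
  "ityeaxhxjlm" -> "ITYEAXHXJLM" -> "MLJXHXAEYTI" -> "mljxhxaeyti" -> "mljxhxaeyti" -> "ityeaxhxjlm" -> "tyxhxjlm"
  "sni" -> "SNI" -> "INS" -> "ins" -> "ins" -> "sni" -> "sn"
  "hddkhdzhjbl" -> "HDDKHDZHJBL" -> "LBJHZDHKDDH" -> "lbjhzdhkddh" -> "lbjhzdhkdh" -> "hdkhdzhjbl" -> "hdkhdzhjbl"
  "ndyrbd" -> "NDYRBD" -> "DBRYDN" -> "dbrydn" -> "dbrydn" -> "ndyrbd" -> "ndyrbd"
  "qxaqaeavxa" -> "QXAQAEAVXA" -> "AXVAEAQAXQ" -> "axvaeaqaxq" -> "axvaeaqaxq" -> "qxaqaeavxa" -> "qxqvx"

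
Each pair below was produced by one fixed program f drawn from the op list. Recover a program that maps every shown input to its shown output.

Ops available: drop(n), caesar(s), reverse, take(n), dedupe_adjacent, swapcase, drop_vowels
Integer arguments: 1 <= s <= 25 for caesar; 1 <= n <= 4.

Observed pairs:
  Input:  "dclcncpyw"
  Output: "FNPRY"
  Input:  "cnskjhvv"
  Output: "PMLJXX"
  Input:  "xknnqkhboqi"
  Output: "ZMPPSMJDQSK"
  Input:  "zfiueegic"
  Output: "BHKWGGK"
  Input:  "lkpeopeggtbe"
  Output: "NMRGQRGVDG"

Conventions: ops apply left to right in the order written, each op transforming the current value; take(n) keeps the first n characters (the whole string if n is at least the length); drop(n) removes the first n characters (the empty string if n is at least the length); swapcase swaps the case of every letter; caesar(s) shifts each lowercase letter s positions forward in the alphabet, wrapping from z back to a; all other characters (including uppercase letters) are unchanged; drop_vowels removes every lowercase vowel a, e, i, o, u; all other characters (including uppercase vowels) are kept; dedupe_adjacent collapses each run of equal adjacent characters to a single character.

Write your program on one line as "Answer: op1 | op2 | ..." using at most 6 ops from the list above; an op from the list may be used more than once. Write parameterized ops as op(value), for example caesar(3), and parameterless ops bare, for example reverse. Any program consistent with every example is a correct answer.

caesar(2) | drop_vowels | reverse | swapcase | reverse

Check, running the answer program on each example:
  "dclcncpyw" -> "feneperay" -> "fnpry" -> "yrpnf" -> "YRPNF" -> "FNPRY"
  "cnskjhvv" -> "epumljxx" -> "pmljxx" -> "xxjlmp" -> "XXJLMP" -> "PMLJXX"
  "xknnqkhboqi" -> "zmppsmjdqsk" -> "zmppsmjdqsk" -> "ksqdjmsppmz" -> "KSQDJMSPPMZ" -> "ZMPPSMJDQSK"
  "zfiueegic" -> "bhkwggike" -> "bhkwggk" -> "kggwkhb" -> "KGGWKHB" -> "BHKWGGK"
  "lkpeopeggtbe" -> "nmrgqrgiivdg" -> "nmrgqrgvdg" -> "gdvgrqgrmn" -> "GDVGRQGRMN" -> "NMRGQRGVDG"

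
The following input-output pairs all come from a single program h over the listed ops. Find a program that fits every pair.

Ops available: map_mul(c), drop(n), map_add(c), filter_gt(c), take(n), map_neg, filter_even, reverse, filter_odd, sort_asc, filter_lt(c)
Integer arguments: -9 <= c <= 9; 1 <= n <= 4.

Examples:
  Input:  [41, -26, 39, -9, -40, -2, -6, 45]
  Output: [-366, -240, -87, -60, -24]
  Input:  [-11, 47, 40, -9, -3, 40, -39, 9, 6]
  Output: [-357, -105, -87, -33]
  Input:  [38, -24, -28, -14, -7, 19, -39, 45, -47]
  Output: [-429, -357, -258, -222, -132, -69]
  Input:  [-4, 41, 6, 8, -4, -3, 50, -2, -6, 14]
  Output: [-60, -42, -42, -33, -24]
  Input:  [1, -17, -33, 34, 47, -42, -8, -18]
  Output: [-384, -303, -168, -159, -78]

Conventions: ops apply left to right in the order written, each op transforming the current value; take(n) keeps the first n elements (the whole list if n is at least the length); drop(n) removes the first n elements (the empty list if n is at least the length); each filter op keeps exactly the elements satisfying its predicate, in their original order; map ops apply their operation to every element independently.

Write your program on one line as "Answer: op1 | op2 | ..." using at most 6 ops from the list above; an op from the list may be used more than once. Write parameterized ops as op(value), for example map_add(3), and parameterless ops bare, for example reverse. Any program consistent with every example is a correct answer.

filter_lt(6) | sort_asc | filter_lt(0) | map_mul(9) | map_add(-6)

Check, running the answer program on each example:
  [41, -26, 39, -9, -40, -2, -6, 45] -> [-26, -9, -40, -2, -6] -> [-40, -26, -9, -6, -2] -> [-40, -26, -9, -6, -2] -> [-360, -234, -81, -54, -18] -> [-366, -240, -87, -60, -24]
  [-11, 47, 40, -9, -3, 40, -39, 9, 6] -> [-11, -9, -3, -39] -> [-39, -11, -9, -3] -> [-39, -11, -9, -3] -> [-351, -99, -81, -27] -> [-357, -105, -87, -33]
  [38, -24, -28, -14, -7, 19, -39, 45, -47] -> [-24, -28, -14, -7, -39, -47] -> [-47, -39, -28, -24, -14, -7] -> [-47, -39, -28, -24, -14, -7] -> [-423, -351, -252, -216, -126, -63] -> [-429, -357, -258, -222, -132, -69]
  [-4, 41, 6, 8, -4, -3, 50, -2, -6, 14] -> [-4, -4, -3, -2, -6] -> [-6, -4, -4, -3, -2] -> [-6, -4, -4, -3, -2] -> [-54, -36, -36, -27, -18] -> [-60, -42, -42, -33, -24]
  [1, -17, -33, 34, 47, -42, -8, -18] -> [1, -17, -33, -42, -8, -18] -> [-42, -33, -18, -17, -8, 1] -> [-42, -33, -18, -17, -8] -> [-378, -297, -162, -153, -72] -> [-384, -303, -168, -159, -78]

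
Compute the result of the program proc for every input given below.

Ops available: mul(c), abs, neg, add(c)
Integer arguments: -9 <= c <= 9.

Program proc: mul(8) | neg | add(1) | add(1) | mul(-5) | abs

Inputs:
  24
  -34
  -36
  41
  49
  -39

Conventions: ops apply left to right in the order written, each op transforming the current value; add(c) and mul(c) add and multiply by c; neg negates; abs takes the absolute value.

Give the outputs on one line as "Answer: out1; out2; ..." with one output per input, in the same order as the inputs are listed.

950; 1370; 1450; 1630; 1950; 1570

Execution, op by op:
  24 -> 192 -> -192 -> -191 -> -190 -> 950 -> 950
  -34 -> -272 -> 272 -> 273 -> 274 -> -1370 -> 1370
  -36 -> -288 -> 288 -> 289 -> 290 -> -1450 -> 1450
  41 -> 328 -> -328 -> -327 -> -326 -> 1630 -> 1630
  49 -> 392 -> -392 -> -391 -> -390 -> 1950 -> 1950
  -39 -> -312 -> 312 -> 313 -> 314 -> -1570 -> 1570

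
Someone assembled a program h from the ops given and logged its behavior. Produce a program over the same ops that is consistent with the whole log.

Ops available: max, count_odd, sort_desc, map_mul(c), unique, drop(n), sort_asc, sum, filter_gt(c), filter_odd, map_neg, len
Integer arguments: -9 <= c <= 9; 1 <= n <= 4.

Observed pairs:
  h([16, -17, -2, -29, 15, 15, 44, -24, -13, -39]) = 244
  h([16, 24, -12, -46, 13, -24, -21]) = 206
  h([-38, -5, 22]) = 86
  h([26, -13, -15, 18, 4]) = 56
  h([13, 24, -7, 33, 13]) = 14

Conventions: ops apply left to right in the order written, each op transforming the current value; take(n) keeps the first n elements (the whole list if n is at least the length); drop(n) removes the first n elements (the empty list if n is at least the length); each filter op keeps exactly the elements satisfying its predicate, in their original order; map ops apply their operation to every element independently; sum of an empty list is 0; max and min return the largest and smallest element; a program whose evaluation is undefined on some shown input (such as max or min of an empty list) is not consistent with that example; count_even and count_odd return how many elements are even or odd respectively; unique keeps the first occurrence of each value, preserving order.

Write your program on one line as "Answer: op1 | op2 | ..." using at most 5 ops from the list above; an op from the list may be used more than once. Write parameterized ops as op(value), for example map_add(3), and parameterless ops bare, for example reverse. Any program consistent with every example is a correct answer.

map_neg | filter_gt(3) | map_mul(2) | sum

Check, running the answer program on each example:
  [16, -17, -2, -29, 15, 15, 44, -24, -13, -39] -> [-16, 17, 2, 29, -15, -15, -44, 24, 13, 39] -> [17, 29, 24, 13, 39] -> [34, 58, 48, 26, 78] -> 244
  [16, 24, -12, -46, 13, -24, -21] -> [-16, -24, 12, 46, -13, 24, 21] -> [12, 46, 24, 21] -> [24, 92, 48, 42] -> 206
  [-38, -5, 22] -> [38, 5, -22] -> [38, 5] -> [76, 10] -> 86
  [26, -13, -15, 18, 4] -> [-26, 13, 15, -18, -4] -> [13, 15] -> [26, 30] -> 56
  [13, 24, -7, 33, 13] -> [-13, -24, 7, -33, -13] -> [7] -> [14] -> 14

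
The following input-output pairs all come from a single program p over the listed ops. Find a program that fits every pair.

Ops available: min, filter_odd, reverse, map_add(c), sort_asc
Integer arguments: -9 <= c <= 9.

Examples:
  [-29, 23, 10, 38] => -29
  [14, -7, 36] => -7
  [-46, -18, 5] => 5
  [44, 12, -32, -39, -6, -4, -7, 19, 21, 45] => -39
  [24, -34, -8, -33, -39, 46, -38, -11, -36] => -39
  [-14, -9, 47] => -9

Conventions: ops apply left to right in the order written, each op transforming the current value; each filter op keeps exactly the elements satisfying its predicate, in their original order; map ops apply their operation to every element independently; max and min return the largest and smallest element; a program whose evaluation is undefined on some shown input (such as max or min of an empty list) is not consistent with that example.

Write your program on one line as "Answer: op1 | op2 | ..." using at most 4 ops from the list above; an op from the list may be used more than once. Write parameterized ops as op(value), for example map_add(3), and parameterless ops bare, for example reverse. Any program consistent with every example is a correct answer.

filter_odd | sort_asc | min

Check, running the answer program on each example:
  [-29, 23, 10, 38] -> [-29, 23] -> [-29, 23] -> -29
  [14, -7, 36] -> [-7] -> [-7] -> -7
  [-46, -18, 5] -> [5] -> [5] -> 5
  [44, 12, -32, -39, -6, -4, -7, 19, 21, 45] -> [-39, -7, 19, 21, 45] -> [-39, -7, 19, 21, 45] -> -39
  [24, -34, -8, -33, -39, 46, -38, -11, -36] -> [-33, -39, -11] -> [-39, -33, -11] -> -39
  [-14, -9, 47] -> [-9, 47] -> [-9, 47] -> -9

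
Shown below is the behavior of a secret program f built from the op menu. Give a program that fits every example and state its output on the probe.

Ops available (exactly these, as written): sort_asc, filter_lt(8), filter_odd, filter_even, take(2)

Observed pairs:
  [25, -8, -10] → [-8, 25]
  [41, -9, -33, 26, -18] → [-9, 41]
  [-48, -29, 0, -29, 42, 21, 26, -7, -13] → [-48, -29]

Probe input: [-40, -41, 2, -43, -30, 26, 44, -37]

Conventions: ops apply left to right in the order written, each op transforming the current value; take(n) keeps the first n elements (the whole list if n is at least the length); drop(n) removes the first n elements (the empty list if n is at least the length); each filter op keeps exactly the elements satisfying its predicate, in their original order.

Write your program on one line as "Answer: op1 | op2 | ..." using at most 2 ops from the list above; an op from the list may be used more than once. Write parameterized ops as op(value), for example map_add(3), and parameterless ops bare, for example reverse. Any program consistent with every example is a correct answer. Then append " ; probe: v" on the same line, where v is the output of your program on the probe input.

take(2) | sort_asc ; probe: [-41, -40]

Check, running the answer program on each example:
  [25, -8, -10] -> [25, -8] -> [-8, 25]
  [41, -9, -33, 26, -18] -> [41, -9] -> [-9, 41]
  [-48, -29, 0, -29, 42, 21, 26, -7, -13] -> [-48, -29] -> [-48, -29]
  probe: [-40, -41, 2, -43, -30, 26, 44, -37] -> [-40, -41] -> [-41, -40]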